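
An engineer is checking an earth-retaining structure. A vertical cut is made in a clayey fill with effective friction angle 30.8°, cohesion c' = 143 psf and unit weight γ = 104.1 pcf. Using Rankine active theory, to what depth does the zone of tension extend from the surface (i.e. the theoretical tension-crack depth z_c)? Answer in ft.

4.84 ft

K_a = tan²(45° − 30.8°/2) = 0.3227; √K_a = 0.5681.
The active pressure is zero where K_a γ z = 2c√K_a, so z_c = 2c/(γ√K_a) = 2×143/(104.1×0.5681) = 4.836 ft.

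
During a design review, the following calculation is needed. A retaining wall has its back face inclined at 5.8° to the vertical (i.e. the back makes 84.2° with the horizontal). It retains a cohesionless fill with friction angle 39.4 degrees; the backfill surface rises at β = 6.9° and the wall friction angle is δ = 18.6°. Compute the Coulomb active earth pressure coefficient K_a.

0.264

K_a = sin²(α+φ) / [sin²α · sin(α−δ) · (1 + √{sin(φ+δ)sin(φ−β) / (sin(α−δ)sin(α+β))})²].
With α = 84.2°, φ = 39.4°, δ = 18.6°, β = 6.9°: K_a = 0.2640.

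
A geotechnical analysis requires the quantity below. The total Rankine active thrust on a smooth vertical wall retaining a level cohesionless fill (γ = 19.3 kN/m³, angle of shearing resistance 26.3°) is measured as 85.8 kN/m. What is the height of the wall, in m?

4.80 m

K_a = 0.3859. P_a = ½ K_a γ H² ⇒ H = √(2P_a/(K_a γ)).
H = √(2×85.8/(0.3859×19.3)) = 4.800 m.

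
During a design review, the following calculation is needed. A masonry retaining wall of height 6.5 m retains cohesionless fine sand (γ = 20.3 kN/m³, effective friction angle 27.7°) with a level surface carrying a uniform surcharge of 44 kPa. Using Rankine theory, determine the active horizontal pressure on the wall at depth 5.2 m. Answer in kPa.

K_a = (1 − sin φ)/(1 + sin φ) = 0.3653.
σ_v = γz + q = 20.3 × 5.2 + 44 = 149.6 kPa.
σ_h = K_a σ_v = 0.3653 × 149.6 = 54.64 kPa.

54.6 kPa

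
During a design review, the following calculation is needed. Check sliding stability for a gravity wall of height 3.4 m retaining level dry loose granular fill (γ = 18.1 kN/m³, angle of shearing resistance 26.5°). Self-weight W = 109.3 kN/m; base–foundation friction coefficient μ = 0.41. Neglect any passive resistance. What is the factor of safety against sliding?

K_a = tan²(45° − 26.5°/2) = 0.3829.
P_a = ½K_aγH² = 0.5×0.3829×18.1×3.4² = 40.06 kN/m, acting at H/3 = 1.133 m above the base.
FS_sliding = μW / P_a = 0.41×109.3 / 40.06 = 1.119.

1.12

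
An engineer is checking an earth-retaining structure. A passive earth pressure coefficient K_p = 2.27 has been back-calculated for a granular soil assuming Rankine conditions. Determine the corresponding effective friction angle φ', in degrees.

22.9°

K_p = (1+sin φ)/(1−sin φ) ⇒ sin φ = (K_p − 1)/(K_p + 1) = 0.3884.
φ = arcsin(0.3884) = 22.85°.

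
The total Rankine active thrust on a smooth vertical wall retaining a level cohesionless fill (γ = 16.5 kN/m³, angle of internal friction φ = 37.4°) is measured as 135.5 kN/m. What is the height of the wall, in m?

8.20 m

K_a = 0.2443. P_a = ½ K_a γ H² ⇒ H = √(2P_a/(K_a γ)).
H = √(2×135.5/(0.2443×16.5)) = 8.200 m.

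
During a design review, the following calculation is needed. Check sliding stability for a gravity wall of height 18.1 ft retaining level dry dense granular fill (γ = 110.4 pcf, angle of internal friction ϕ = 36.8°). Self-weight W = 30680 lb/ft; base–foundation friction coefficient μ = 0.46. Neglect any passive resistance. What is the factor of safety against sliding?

K_a = tan²(45° − 36.8°/2) = 0.2508.
P_a = ½K_aγH² = 0.5×0.2508×110.4×18.1² = 4535 lb/ft, acting at H/3 = 6.033 ft above the base.
FS_sliding = μW / P_a = 0.46×30680 / 4535 = 3.112.

3.11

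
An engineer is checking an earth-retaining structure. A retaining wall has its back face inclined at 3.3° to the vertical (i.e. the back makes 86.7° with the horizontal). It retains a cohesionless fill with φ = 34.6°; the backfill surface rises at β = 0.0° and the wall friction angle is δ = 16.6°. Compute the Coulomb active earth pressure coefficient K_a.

K_a = sin²(α+φ) / [sin²α · sin(α−δ) · (1 + √{sin(φ+δ)sin(φ−β) / (sin(α−δ)sin(α+β))})²].
With α = 86.7°, φ = 34.6°, δ = 16.6°, β = 0.0°: K_a = 0.2739.

0.274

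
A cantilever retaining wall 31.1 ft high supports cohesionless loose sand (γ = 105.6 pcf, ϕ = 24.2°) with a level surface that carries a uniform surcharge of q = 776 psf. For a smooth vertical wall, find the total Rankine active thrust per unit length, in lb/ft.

31500 lb/ft

K_a = tan²(45° − φ/2) = 0.4185.
Soil triangle: ½ K_a γ H² = 0.5×0.4185×105.6×31.1² = 21370 lb/ft.
Surcharge rectangle: K_a q H = 0.4185×776×31.1 = 10100 lb/ft.
Total = 21370 + 10100 = 31470 lb/ft.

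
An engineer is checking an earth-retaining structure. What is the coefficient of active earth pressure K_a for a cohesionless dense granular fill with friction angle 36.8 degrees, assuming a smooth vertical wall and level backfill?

0.251

K_a = tan²(45° − φ/2) = tan²(26.60°) = 0.2508.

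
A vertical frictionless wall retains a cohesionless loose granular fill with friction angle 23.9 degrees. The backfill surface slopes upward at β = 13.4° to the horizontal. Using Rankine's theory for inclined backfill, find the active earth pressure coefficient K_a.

K_a = cos β · (cos β − √(cos²β − cos²φ)) / (cos β + √(cos²β − cos²φ)).
cos β = 0.9728, cos φ = 0.9143, √(cos²β − cos²φ) = 0.3323.
K_a = 0.9728 × (0.9728 − 0.3323)/(0.9728 + 0.3323) = 0.4774.

0.477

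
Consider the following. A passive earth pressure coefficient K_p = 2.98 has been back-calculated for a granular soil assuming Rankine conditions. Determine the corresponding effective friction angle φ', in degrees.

29.8°

K_p = (1+sin φ)/(1−sin φ) ⇒ sin φ = (K_p − 1)/(K_p + 1) = 0.4975.
φ = arcsin(0.4975) = 29.83°.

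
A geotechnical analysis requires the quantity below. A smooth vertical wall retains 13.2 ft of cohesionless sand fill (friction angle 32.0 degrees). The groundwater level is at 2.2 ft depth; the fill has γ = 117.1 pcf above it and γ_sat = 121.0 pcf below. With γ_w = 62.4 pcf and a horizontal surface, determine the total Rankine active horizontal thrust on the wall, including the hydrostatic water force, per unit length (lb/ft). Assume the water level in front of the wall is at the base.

5820 lb/ft

K_a = tan²(45° − φ/2) = 0.3073.
γ' = 121.0 − 62.4 = 58.60 pcf. Depth below WT = 11.0 ft.
σ'_h at WT = K_a γ d_w = 79.16 psf; at base = 79.16 + K_a γ' × 11.0 = 277.2 psf.
P₁ (0–2.2 ft) = ½×79.16×2.2 = 87.07. P₂ (2.2–13.2 ft) = ½(79.16+277.2)×11.0 = 1960.
P_w = ½ γ_w h₂² = 0.5×62.4×11.0² = 3775. Total = 87.07+1960+3775 = 5822 lb/ft.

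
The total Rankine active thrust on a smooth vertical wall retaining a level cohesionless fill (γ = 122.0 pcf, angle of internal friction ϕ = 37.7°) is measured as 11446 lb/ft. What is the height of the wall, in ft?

27.9 ft

K_a = 0.2411. P_a = ½ K_a γ H² ⇒ H = √(2P_a/(K_a γ)).
H = √(2×11446/(0.2411×122.0)) = 27.90 ft.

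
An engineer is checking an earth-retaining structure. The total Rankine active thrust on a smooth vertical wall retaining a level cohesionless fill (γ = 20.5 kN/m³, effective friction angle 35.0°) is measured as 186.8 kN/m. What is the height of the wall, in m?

K_a = 0.2710. P_a = ½ K_a γ H² ⇒ H = √(2P_a/(K_a γ)).
H = √(2×186.8/(0.2710×20.5)) = 8.201 m.

8.20 m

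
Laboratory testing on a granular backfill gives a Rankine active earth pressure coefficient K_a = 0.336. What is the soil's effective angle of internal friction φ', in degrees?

K_a = tan²(45° − φ/2) ⇒ 45° − φ/2 = arctan(√0.336) = 30.10°.
φ = 2(45° − 30.10°) = 29.80°.

29.8°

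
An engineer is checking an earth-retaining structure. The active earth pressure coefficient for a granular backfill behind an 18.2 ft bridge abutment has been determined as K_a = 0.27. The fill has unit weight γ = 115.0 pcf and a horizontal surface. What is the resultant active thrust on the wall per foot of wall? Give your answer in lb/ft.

5140 lb/ft

P = ½ K_a γ H² = 0.5 × 0.27 × 115.0 × 18.2² = 5143 lb/ft.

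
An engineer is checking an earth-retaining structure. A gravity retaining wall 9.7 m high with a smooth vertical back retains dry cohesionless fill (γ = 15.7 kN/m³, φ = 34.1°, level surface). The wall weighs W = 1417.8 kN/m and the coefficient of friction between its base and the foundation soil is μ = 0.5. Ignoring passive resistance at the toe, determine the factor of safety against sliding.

3.41

K_a = tan²(45° − 34.1°/2) = 0.2815.
P_a = ½K_aγH² = 0.5×0.2815×15.7×9.7² = 207.9 kN/m, acting at H/3 = 3.233 m above the base.
FS_sliding = μW / P_a = 0.5×1417.8 / 207.9 = 3.409.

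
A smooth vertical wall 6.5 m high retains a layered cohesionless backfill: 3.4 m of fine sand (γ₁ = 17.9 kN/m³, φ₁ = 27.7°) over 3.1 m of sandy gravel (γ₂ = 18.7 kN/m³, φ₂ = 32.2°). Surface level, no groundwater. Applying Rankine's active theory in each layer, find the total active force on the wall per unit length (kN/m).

123 kN/m

K_a1 = tan²(45°−27.7°/2) = 0.3653; K_a2 = tan²(45°−32.2°/2) = 0.3047.
Layer 1: σ at base = K_a1 γ₁ h₁ = 22.23 kPa; P₁ = ½×22.23×3.4 = 37.80.
Layer 2: σ_v at top = γ₁h₁ = 60.86; σ_h top = K_a2×60.86 = 18.55; σ_h base = K_a2×(60.86+18.7×3.1) = 36.21.
P₂ = ½(18.55+36.21)×3.1 = 84.88. Total P_a = 37.80+84.88 = 122.7 kN/m.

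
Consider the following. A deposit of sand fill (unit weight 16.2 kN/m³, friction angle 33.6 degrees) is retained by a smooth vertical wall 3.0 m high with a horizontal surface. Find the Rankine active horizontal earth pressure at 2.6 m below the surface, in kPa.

12.1 kPa

K_a = (1 − sin φ)/(1 + sin φ) = 0.2875.
σ_h = K_a γ z = 0.2875 × 16.2 × 2.6 = 12.11 kPa.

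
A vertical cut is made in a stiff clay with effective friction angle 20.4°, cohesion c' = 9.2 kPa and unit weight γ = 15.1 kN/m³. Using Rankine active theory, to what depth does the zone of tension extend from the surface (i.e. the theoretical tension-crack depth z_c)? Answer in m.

K_a = tan²(45° − 20.4°/2) = 0.4831; √K_a = 0.6950.
The active pressure is zero where K_a γ z = 2c√K_a, so z_c = 2c/(γ√K_a) = 2×9.2/(15.1×0.6950) = 1.753 m.

1.75 m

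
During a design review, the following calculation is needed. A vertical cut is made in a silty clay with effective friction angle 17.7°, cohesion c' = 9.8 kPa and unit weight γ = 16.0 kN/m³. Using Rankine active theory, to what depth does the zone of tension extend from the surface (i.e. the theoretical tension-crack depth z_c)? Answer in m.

K_a = tan²(45° − 17.7°/2) = 0.5337; √K_a = 0.7306.
The active pressure is zero where K_a γ z = 2c√K_a, so z_c = 2c/(γ√K_a) = 2×9.8/(16.0×0.7306) = 1.677 m.

1.68 m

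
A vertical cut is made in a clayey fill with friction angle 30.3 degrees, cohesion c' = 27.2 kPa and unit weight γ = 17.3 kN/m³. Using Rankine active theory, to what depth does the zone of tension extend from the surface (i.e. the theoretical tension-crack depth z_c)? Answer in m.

K_a = tan²(45° − 30.3°/2) = 0.3293; √K_a = 0.5739.
The active pressure is zero where K_a γ z = 2c√K_a, so z_c = 2c/(γ√K_a) = 2×27.2/(17.3×0.5739) = 5.480 m.

5.48 m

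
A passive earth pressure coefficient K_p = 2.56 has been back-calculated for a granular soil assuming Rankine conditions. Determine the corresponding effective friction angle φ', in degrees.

K_p = (1+sin φ)/(1−sin φ) ⇒ sin φ = (K_p − 1)/(K_p + 1) = 0.4382.
φ = arcsin(0.4382) = 25.99°.

26.0°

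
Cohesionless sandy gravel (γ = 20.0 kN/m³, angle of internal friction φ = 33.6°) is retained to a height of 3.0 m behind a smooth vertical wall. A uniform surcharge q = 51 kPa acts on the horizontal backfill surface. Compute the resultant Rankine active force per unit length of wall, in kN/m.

69.9 kN/m

K_a = tan²(45° − φ/2) = 0.2875.
Soil triangle: ½ K_a γ H² = 0.5×0.2875×20.0×3.0² = 25.88 kN/m.
Surcharge rectangle: K_a q H = 0.2875×51×3.0 = 43.99 kN/m.
Total = 25.88 + 43.99 = 69.86 kN/m.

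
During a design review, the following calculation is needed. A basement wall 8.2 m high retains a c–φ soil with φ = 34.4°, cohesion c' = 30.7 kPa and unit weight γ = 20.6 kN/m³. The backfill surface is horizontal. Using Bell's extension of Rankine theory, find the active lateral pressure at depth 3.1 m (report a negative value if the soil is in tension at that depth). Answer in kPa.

-14.6 kPa

K_a = (1 − sin φ)/(1 + sin φ) = 0.2780.
σ_a = K_a γ z − 2c√K_a = 0.2780×20.6×3.1 − 2×30.7×0.5272 = -14.62 kPa.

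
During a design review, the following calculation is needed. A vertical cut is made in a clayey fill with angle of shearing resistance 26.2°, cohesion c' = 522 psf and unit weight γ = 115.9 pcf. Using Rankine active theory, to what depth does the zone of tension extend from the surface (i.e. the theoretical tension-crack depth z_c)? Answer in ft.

14.5 ft

K_a = tan²(45° − 26.2°/2) = 0.3874; √K_a = 0.6224.
The active pressure is zero where K_a γ z = 2c√K_a, so z_c = 2c/(γ√K_a) = 2×522/(115.9×0.6224) = 14.47 ft.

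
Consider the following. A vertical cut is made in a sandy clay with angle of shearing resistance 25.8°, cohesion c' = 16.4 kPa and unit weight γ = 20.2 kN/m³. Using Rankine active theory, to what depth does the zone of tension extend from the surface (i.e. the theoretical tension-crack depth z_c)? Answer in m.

K_a = tan²(45° − 25.8°/2) = 0.3935; √K_a = 0.6273.
The active pressure is zero where K_a γ z = 2c√K_a, so z_c = 2c/(γ√K_a) = 2×16.4/(20.2×0.6273) = 2.588 m.

2.59 m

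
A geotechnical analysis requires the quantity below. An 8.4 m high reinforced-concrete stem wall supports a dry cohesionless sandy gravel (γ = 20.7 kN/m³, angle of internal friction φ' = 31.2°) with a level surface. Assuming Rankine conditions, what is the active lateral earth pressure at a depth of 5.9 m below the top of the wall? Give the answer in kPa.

K_a = (1 − sin φ)/(1 + sin φ) = 0.3175.
σ_h = K_a γ z = 0.3175 × 20.7 × 5.9 = 38.78 kPa.

38.8 kPa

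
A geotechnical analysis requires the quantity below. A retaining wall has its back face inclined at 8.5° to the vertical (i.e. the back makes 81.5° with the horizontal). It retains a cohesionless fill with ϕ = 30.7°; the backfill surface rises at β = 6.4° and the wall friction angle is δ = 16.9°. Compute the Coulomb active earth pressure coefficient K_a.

0.389

K_a = sin²(α+φ) / [sin²α · sin(α−δ) · (1 + √{sin(φ+δ)sin(φ−β) / (sin(α−δ)sin(α+β))})²].
With α = 81.5°, φ = 30.7°, δ = 16.9°, β = 6.4°: K_a = 0.3885.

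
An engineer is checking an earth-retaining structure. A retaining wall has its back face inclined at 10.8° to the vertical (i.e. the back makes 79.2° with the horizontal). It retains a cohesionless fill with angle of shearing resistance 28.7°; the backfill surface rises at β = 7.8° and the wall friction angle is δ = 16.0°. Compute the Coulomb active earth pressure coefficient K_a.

K_a = sin²(α+φ) / [sin²α · sin(α−δ) · (1 + √{sin(φ+δ)sin(φ−β) / (sin(α−δ)sin(α+β))})²].
With α = 79.2°, φ = 28.7°, δ = 16.0°, β = 7.8°: K_a = 0.4488.

0.449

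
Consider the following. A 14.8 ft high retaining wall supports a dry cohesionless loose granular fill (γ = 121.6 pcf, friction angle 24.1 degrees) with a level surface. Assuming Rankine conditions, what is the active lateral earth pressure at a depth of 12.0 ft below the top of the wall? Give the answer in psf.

K_a = (1 − sin φ)/(1 + sin φ) = 0.4201.
σ_h = K_a γ z = 0.4201 × 121.6 × 12.0 = 613.0 psf.

613 psf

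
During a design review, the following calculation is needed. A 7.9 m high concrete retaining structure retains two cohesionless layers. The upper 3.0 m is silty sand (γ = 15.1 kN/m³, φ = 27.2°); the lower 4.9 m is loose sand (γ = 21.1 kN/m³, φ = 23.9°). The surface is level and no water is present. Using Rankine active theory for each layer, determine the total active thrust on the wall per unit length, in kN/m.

227 kN/m

K_a1 = tan²(45°−27.2°/2) = 0.3726; K_a2 = tan²(45°−23.9°/2) = 0.4233.
Layer 1: σ at base = K_a1 γ₁ h₁ = 16.88 kPa; P₁ = ½×16.88×3.0 = 25.32.
Layer 2: σ_v at top = γ₁h₁ = 45.30; σ_h top = K_a2×45.30 = 19.18; σ_h base = K_a2×(45.30+21.1×4.9) = 62.95.
P₂ = ½(19.18+62.95)×4.9 = 201.2. Total P_a = 25.32+201.2 = 226.5 kN/m.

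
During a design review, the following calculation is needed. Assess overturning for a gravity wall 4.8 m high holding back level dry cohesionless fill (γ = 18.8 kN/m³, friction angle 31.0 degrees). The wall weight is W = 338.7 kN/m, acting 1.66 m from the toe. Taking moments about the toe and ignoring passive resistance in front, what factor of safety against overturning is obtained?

5.07

K_a = tan²(45° − 31.0°/2) = 0.3201.
P_a = ½K_aγH² = 0.5×0.3201×18.8×4.8² = 69.33 kN/m, acting at H/3 = 1.600 m above the base.
Overturning moment M_o = P_a × H/3 = 69.33 × 1.600 = 110.9.
Resisting moment M_r = W × 1.66 = 338.7 × 1.66 = 562.2.
FS_overturning = M_r/M_o = 562.2/110.9 = 5.069.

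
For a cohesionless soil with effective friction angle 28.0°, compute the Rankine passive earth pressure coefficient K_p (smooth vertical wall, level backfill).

2.77

K_p = (1 + sin φ)/(1 − sin φ) = tan²(45° + 28.0°/2) = 2.770.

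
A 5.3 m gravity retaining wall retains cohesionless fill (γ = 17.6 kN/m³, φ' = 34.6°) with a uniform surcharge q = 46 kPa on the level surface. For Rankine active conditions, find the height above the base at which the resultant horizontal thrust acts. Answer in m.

2.21 m

K_a = 0.2756.
Triangular part P₁ = ½K_aγH² = 68.14 at H/3 = 1.767 m; rectangular part P₂ = K_a q H = 67.20 at H/2 = 2.650 m.
ȳ = (P₁·1.767 + P₂·2.650)/(P₁+P₂) = 2.205 m.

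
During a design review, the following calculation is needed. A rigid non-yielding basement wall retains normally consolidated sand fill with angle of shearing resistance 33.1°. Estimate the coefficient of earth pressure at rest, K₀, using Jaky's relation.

K₀ = 1 − sin φ' = 1 − sin 33.1° = 0.4539.

0.454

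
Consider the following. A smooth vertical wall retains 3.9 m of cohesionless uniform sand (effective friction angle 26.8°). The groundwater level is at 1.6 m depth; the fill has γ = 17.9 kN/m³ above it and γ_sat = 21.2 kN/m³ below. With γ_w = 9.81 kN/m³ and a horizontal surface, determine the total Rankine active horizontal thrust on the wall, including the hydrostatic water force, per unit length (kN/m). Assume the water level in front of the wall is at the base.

71.0 kN/m

K_a = tan²(45° − φ/2) = 0.3785.
γ' = 21.2 − 9.81 = 11.39 kN/m³. Depth below WT = 2.3 m.
σ'_h at WT = K_a γ d_w = 10.84 kPa; at base = 10.84 + K_a γ' × 2.3 = 20.75 kPa.
P₁ (0–1.6 m) = ½×10.84×1.6 = 8.672. P₂ (1.6–3.9 m) = ½(10.84+20.75)×2.3 = 36.33.
P_w = ½ γ_w h₂² = 0.5×9.81×2.3² = 25.95. Total = 8.672+36.33+25.95 = 70.95 kN/m.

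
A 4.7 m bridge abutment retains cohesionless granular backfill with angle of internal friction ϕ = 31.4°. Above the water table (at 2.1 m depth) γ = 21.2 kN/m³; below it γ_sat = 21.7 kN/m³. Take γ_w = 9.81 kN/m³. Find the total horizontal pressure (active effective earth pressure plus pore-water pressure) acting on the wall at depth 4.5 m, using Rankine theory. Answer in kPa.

46.6 kPa

K_a = (1 − sin φ)/(1 + sin φ) = 0.3149.
γ' = 21.7 − 9.81 = 11.89 kN/m³.
Effective vertical stress at 4.5 m: σ'_v = 21.2×2.1 + 11.89×2.40 = 73.06 kPa.
σ'_h = K_a σ'_v = 0.3149 × 73.06 = 23.01 kPa; u = γ_w × 2.40 = 23.54 kPa.
Total σ_h = 23.01 + 23.54 = 46.55 kPa.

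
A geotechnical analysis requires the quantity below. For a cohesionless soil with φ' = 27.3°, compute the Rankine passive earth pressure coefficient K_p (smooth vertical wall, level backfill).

2.69

K_p = (1 + sin φ)/(1 − sin φ) = tan²(45° + 27.3°/2) = 2.694.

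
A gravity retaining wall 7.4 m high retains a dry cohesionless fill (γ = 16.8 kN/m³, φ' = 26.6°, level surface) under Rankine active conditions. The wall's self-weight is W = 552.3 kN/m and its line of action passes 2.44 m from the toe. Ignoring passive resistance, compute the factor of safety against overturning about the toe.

K_a = tan²(45° − 26.6°/2) = 0.3814.
P_a = ½K_aγH² = 0.5×0.3814×16.8×7.4² = 175.5 kN/m, acting at H/3 = 2.467 m above the base.
Overturning moment M_o = P_a × H/3 = 175.5 × 2.467 = 432.8.
Resisting moment M_r = W × 2.44 = 552.3 × 2.44 = 1348.
FS_overturning = M_r/M_o = 1348/432.8 = 3.114.

3.11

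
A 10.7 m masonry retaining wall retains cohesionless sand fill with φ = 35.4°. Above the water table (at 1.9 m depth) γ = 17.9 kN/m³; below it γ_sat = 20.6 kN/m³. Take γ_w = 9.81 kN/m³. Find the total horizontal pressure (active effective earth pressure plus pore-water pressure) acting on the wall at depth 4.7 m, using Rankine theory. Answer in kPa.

K_a = (1 − sin φ)/(1 + sin φ) = 0.2664.
γ' = 20.6 − 9.81 = 10.79 kN/m³.
Effective vertical stress at 4.7 m: σ'_v = 17.9×1.9 + 10.79×2.80 = 64.22 kPa.
σ'_h = K_a σ'_v = 0.2664 × 64.22 = 17.11 kPa; u = γ_w × 2.80 = 27.47 kPa.
Total σ_h = 17.11 + 27.47 = 44.58 kPa.

44.6 kPa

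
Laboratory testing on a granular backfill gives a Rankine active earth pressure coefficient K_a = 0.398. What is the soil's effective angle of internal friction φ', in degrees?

25.5°

K_a = tan²(45° − φ/2) ⇒ 45° − φ/2 = arctan(√0.398) = 32.25°.
φ = 2(45° − 32.25°) = 25.51°.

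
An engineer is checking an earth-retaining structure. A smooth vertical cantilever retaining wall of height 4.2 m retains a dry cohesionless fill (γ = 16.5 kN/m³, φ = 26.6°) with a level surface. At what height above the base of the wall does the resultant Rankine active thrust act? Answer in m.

1.40 m

K_a = 0.3814.
The pressure distribution is triangular, so the resultant acts at H/3 above the base = 4.2/3 = 1.400 m.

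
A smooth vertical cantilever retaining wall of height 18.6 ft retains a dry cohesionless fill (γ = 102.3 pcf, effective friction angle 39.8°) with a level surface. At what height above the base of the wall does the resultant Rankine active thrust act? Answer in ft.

6.20 ft

K_a = 0.2194.
The pressure distribution is triangular, so the resultant acts at H/3 above the base = 18.6/3 = 6.200 ft.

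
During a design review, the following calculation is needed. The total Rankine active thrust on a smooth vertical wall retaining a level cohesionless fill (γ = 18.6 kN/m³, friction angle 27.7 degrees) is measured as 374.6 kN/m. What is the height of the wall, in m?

10.5 m

K_a = 0.3653. P_a = ½ K_a γ H² ⇒ H = √(2P_a/(K_a γ)).
H = √(2×374.6/(0.3653×18.6)) = 10.50 m.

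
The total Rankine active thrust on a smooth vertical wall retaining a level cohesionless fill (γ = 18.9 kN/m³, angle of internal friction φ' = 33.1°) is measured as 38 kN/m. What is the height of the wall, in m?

K_a = 0.2936. P_a = ½ K_a γ H² ⇒ H = √(2P_a/(K_a γ)).
H = √(2×38/(0.2936×18.9)) = 3.701 m.

3.70 m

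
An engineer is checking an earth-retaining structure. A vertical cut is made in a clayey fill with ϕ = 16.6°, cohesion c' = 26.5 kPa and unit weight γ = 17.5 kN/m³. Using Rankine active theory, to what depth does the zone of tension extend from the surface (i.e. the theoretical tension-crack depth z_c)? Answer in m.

K_a = tan²(45° − 16.6°/2) = 0.5556; √K_a = 0.7454.
The active pressure is zero where K_a γ z = 2c√K_a, so z_c = 2c/(γ√K_a) = 2×26.5/(17.5×0.7454) = 4.063 m.

4.06 m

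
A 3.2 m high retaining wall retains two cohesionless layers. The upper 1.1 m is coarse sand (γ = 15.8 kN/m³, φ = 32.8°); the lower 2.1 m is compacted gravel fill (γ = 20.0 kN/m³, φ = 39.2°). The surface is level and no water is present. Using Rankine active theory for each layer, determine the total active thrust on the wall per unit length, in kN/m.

21.0 kN/m

K_a1 = tan²(45°−32.8°/2) = 0.2973; K_a2 = tan²(45°−39.2°/2) = 0.2255.
Layer 1: σ at base = K_a1 γ₁ h₁ = 5.166 kPa; P₁ = ½×5.166×1.1 = 2.842.
Layer 2: σ_v at top = γ₁h₁ = 17.38; σ_h top = K_a2×17.38 = 3.919; σ_h base = K_a2×(17.38+20.0×2.1) = 13.39.
P₂ = ½(3.919+13.39)×2.1 = 18.17. Total P_a = 2.842+18.17 = 21.01 kN/m.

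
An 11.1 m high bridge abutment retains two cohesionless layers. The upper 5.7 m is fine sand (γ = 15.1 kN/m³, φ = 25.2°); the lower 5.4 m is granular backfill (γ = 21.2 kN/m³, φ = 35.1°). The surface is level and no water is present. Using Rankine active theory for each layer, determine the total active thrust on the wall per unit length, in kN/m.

K_a1 = tan²(45°−25.2°/2) = 0.4027; K_a2 = tan²(45°−35.1°/2) = 0.2698.
Layer 1: σ at base = K_a1 γ₁ h₁ = 34.66 kPa; P₁ = ½×34.66×5.7 = 98.79.
Layer 2: σ_v at top = γ₁h₁ = 86.07; σ_h top = K_a2×86.07 = 23.22; σ_h base = K_a2×(86.07+21.2×5.4) = 54.12.
P₂ = ½(23.22+54.12)×5.4 = 208.8. Total P_a = 98.79+208.8 = 307.6 kN/m.

308 kN/m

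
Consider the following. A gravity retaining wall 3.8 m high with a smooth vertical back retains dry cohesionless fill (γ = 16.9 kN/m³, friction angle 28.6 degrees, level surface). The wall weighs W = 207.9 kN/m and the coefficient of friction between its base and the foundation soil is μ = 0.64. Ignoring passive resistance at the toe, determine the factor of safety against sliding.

3.09

K_a = tan²(45° − 28.6°/2) = 0.3525.
P_a = ½K_aγH² = 0.5×0.3525×16.9×3.8² = 43.02 kN/m, acting at H/3 = 1.267 m above the base.
FS_sliding = μW / P_a = 0.64×207.9 / 43.02 = 3.093.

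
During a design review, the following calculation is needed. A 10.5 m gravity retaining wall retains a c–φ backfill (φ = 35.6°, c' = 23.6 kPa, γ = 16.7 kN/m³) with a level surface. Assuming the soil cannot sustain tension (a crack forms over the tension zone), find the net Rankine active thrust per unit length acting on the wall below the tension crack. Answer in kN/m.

55.1 kN/m

K_a = 0.2641; √K_a = 0.5139.
Tension-crack depth z_c = 2c/(γ√K_a) = 2×23.6/(16.7×0.5139) = 5.499 m.
σ_a at base = K_a γ H − 2c√K_a = 0.2641×16.7×10.5 − 2×23.6×0.5139 = 22.06 kPa.
P_a = ½ × 22.06 × (H − z_c) = 0.5×22.06×5.001 = 55.15 kN/m.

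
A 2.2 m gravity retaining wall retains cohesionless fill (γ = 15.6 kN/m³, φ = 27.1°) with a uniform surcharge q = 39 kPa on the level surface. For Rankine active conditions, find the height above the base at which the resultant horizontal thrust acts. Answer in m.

0.988 m

K_a = 0.3741.
Triangular part P₁ = ½K_aγH² = 14.12 at H/3 = 0.7333 m; rectangular part P₂ = K_a q H = 32.09 at H/2 = 1.100 m.
ȳ = (P₁·0.7333 + P₂·1.100)/(P₁+P₂) = 0.9880 m.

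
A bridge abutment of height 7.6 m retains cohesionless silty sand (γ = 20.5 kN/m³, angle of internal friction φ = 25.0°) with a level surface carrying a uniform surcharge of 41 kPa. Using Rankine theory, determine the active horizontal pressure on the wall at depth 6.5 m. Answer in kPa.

K_a = (1 − sin φ)/(1 + sin φ) = 0.4059.
σ_v = γz + q = 20.5 × 6.5 + 41 = 174.2 kPa.
σ_h = K_a σ_v = 0.4059 × 174.2 = 70.72 kPa.

70.7 kPa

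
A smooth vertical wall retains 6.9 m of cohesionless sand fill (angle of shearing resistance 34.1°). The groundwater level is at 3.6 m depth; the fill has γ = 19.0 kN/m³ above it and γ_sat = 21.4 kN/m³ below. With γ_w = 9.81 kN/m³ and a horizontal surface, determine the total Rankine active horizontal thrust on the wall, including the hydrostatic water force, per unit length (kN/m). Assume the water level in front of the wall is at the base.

169 kN/m

K_a = tan²(45° − φ/2) = 0.2815.
γ' = 21.4 − 9.81 = 11.59 kN/m³. Depth below WT = 3.3 m.
σ'_h at WT = K_a γ d_w = 19.26 kPa; at base = 19.26 + K_a γ' × 3.3 = 30.02 kPa.
P₁ (0–3.6 m) = ½×19.26×3.6 = 34.66. P₂ (3.6–6.9 m) = ½(19.26+30.02)×3.3 = 81.31.
P_w = ½ γ_w h₂² = 0.5×9.81×3.3² = 53.42. Total = 34.66+81.31+53.42 = 169.4 kN/m.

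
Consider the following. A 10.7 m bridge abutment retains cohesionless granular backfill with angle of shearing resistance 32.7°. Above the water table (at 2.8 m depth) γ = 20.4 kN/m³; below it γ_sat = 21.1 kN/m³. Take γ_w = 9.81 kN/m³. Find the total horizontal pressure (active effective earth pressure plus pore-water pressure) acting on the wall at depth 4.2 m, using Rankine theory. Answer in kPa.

35.5 kPa

K_a = (1 − sin φ)/(1 + sin φ) = 0.2985.
γ' = 21.1 − 9.81 = 11.29 kN/m³.
Effective vertical stress at 4.2 m: σ'_v = 20.4×2.8 + 11.29×1.40 = 72.93 kPa.
σ'_h = K_a σ'_v = 0.2985 × 72.93 = 21.77 kPa; u = γ_w × 1.40 = 13.73 kPa.
Total σ_h = 21.77 + 13.73 = 35.50 kPa.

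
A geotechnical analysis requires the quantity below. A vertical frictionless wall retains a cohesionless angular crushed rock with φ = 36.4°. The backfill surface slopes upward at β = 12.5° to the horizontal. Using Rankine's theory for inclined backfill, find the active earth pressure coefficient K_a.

K_a = cos β · (cos β − √(cos²β − cos²φ)) / (cos β + √(cos²β − cos²φ)).
cos β = 0.9763, cos φ = 0.8049, √(cos²β − cos²φ) = 0.5525.
K_a = 0.9763 × (0.9763 − 0.5525)/(0.9763 + 0.5525) = 0.2706.

0.271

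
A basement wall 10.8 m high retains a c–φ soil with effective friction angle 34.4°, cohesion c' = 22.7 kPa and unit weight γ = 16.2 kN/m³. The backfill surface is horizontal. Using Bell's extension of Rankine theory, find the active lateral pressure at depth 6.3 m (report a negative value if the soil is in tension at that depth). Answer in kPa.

K_a = (1 − sin φ)/(1 + sin φ) = 0.2780.
σ_a = K_a γ z − 2c√K_a = 0.2780×16.2×6.3 − 2×22.7×0.5272 = 4.434 kPa.

4.43 kPa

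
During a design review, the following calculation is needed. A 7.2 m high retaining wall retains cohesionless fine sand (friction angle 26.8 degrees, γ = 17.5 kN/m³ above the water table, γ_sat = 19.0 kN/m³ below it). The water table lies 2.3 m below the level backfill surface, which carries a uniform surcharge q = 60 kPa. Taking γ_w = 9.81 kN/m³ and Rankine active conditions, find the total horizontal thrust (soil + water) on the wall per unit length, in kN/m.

K_a = tan²(45° − φ/2) = 0.3785.
γ' = 19.0 − 9.81 = 9.190 kN/m³. h₂ = H − d_w = 4.9 m.
σ'_h: at surface K_a·q = 22.71; at WT K_a(q+γd_w) = 37.94; at base K_a(q+γd_w+γ'h₂) = 54.99 kPa.
P₁ = ½(22.71+37.94)×2.3 = 69.75; P₂ = ½(37.94+54.99)×4.9 = 227.7; P_w = ½γ_w h₂² = 117.8.
Total = 69.75+227.7+117.8 = 415.2 kN/m.

415 kN/m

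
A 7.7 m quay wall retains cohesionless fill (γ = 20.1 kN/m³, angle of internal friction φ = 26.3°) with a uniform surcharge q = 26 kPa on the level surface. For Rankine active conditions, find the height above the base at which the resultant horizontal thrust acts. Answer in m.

2.89 m

K_a = 0.3859.
Triangular part P₁ = ½K_aγH² = 230.0 at H/3 = 2.567 m; rectangular part P₂ = K_a q H = 77.26 at H/2 = 3.850 m.
ȳ = (P₁·2.567 + P₂·3.850)/(P₁+P₂) = 2.889 m.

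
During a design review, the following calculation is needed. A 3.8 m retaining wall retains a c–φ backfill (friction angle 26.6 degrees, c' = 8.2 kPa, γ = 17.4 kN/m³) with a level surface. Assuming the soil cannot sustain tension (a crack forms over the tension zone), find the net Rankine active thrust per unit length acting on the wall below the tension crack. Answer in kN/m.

K_a = 0.3814; √K_a = 0.6176.
Tension-crack depth z_c = 2c/(γ√K_a) = 2×8.2/(17.4×0.6176) = 1.526 m.
σ_a at base = K_a γ H − 2c√K_a = 0.3814×17.4×3.8 − 2×8.2×0.6176 = 15.09 kPa.
P_a = ½ × 15.09 × (H − z_c) = 0.5×15.09×2.274 = 17.16 kN/m.

17.2 kN/m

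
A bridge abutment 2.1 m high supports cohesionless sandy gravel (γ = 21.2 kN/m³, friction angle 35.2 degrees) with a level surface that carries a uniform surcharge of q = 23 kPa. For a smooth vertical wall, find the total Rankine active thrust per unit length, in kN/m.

25.5 kN/m

K_a = tan²(45° − φ/2) = 0.2687.
Soil triangle: ½ K_a γ H² = 0.5×0.2687×21.2×2.1² = 12.56 kN/m.
Surcharge rectangle: K_a q H = 0.2687×23×2.1 = 12.98 kN/m.
Total = 12.56 + 12.98 = 25.54 kN/m.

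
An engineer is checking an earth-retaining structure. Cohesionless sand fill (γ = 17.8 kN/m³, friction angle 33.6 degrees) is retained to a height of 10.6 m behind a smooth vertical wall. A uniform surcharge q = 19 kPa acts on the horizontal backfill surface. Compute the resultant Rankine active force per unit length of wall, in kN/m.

K_a = tan²(45° − φ/2) = 0.2875.
Soil triangle: ½ K_a γ H² = 0.5×0.2875×17.8×10.6² = 287.5 kN/m.
Surcharge rectangle: K_a q H = 0.2875×19×10.6 = 57.90 kN/m.
Total = 287.5 + 57.90 = 345.4 kN/m.

345 kN/m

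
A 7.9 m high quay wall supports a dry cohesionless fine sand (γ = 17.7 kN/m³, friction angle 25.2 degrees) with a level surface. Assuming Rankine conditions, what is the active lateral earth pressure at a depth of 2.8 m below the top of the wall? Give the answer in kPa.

20.0 kPa

K_a = (1 − sin φ)/(1 + sin φ) = 0.4027.
σ_h = K_a γ z = 0.4027 × 17.7 × 2.8 = 19.96 kPa.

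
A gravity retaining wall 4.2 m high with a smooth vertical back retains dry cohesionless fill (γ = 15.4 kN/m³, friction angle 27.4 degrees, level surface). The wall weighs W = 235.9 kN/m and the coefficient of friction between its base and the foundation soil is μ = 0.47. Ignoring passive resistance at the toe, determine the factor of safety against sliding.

2.21

K_a = tan²(45° − 27.4°/2) = 0.3697.
P_a = ½K_aγH² = 0.5×0.3697×15.4×4.2² = 50.21 kN/m, acting at H/3 = 1.400 m above the base.
FS_sliding = μW / P_a = 0.47×235.9 / 50.21 = 2.208.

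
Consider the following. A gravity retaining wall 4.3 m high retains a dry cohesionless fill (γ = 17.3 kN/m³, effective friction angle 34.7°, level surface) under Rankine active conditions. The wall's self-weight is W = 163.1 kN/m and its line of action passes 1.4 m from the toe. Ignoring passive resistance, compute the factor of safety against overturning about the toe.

3.63

K_a = tan²(45° − 34.7°/2) = 0.2745.
P_a = ½K_aγH² = 0.5×0.2745×17.3×4.3² = 43.90 kN/m, acting at H/3 = 1.433 m above the base.
Overturning moment M_o = P_a × H/3 = 43.90 × 1.433 = 62.92.
Resisting moment M_r = W × 1.4 = 163.1 × 1.4 = 228.3.
FS_overturning = M_r/M_o = 228.3/62.92 = 3.629.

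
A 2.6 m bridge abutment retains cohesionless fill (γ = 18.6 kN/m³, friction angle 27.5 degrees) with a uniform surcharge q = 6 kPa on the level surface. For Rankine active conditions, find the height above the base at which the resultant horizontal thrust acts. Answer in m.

0.953 m

K_a = 0.3682.
Triangular part P₁ = ½K_aγH² = 23.15 at H/3 = 0.8667 m; rectangular part P₂ = K_a q H = 5.744 at H/2 = 1.300 m.
ȳ = (P₁·0.8667 + P₂·1.300)/(P₁+P₂) = 0.9528 m.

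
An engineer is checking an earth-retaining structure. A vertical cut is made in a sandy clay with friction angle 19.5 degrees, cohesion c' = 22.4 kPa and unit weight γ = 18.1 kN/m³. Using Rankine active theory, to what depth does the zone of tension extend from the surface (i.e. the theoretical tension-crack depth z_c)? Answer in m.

K_a = tan²(45° − 19.5°/2) = 0.4995; √K_a = 0.7067.
The active pressure is zero where K_a γ z = 2c√K_a, so z_c = 2c/(γ√K_a) = 2×22.4/(18.1×0.7067) = 3.502 m.

3.50 m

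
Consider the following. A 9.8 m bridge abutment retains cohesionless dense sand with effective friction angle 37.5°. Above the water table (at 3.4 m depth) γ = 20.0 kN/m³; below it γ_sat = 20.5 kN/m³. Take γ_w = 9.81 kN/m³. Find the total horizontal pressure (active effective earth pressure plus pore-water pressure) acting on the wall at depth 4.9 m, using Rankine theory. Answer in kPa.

35.2 kPa

K_a = (1 − sin φ)/(1 + sin φ) = 0.2432.
γ' = 20.5 − 9.81 = 10.69 kN/m³.
Effective vertical stress at 4.9 m: σ'_v = 20.0×3.4 + 10.69×1.50 = 84.03 kPa.
σ'_h = K_a σ'_v = 0.2432 × 84.03 = 20.44 kPa; u = γ_w × 1.50 = 14.72 kPa.
Total σ_h = 20.44 + 14.72 = 35.15 kPa.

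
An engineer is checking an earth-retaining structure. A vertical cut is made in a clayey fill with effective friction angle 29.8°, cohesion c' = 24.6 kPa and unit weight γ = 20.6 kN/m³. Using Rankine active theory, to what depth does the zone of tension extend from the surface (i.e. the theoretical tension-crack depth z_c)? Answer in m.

4.12 m

K_a = tan²(45° − 29.8°/2) = 0.3360; √K_a = 0.5797.
The active pressure is zero where K_a γ z = 2c√K_a, so z_c = 2c/(γ√K_a) = 2×24.6/(20.6×0.5797) = 4.120 m.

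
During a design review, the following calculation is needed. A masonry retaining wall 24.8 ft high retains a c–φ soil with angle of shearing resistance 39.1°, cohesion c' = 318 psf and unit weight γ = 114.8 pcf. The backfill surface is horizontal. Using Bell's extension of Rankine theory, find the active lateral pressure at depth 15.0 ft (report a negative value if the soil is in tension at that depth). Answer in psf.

K_a = (1 − sin φ)/(1 + sin φ) = 0.2265.
σ_a = K_a γ z − 2c√K_a = 0.2265×114.8×15.0 − 2×318×0.4759 = 87.33 psf.

87.3 psf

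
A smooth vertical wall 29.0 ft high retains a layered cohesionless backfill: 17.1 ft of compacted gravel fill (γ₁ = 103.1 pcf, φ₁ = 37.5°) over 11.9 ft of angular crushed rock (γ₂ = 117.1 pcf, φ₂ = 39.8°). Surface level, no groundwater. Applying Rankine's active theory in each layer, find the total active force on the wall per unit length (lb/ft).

10100 lb/ft

K_a1 = tan²(45°−37.5°/2) = 0.2432; K_a2 = tan²(45°−39.8°/2) = 0.2194.
Layer 1: σ at base = K_a1 γ₁ h₁ = 428.8 psf; P₁ = ½×428.8×17.1 = 3666.
Layer 2: σ_v at top = γ₁h₁ = 1763; σ_h top = K_a2×1763 = 386.9; σ_h base = K_a2×(1763+117.1×11.9) = 692.6.
P₂ = ½(386.9+692.6)×11.9 = 6423. Total P_a = 3666+6423 = 10090 lb/ft.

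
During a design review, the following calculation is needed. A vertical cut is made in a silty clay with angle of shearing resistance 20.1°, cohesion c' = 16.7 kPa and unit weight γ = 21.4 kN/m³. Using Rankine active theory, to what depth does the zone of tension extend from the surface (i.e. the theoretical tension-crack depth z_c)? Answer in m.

2.23 m

K_a = tan²(45° − 20.1°/2) = 0.4885; √K_a = 0.6989.
The active pressure is zero where K_a γ z = 2c√K_a, so z_c = 2c/(γ√K_a) = 2×16.7/(21.4×0.6989) = 2.233 m.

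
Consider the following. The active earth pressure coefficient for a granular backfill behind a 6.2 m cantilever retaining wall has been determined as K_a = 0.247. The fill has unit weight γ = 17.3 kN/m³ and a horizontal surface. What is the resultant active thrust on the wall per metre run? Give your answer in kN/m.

82.1 kN/m

P = ½ K_a γ H² = 0.5 × 0.247 × 17.3 × 6.2² = 82.13 kN/m.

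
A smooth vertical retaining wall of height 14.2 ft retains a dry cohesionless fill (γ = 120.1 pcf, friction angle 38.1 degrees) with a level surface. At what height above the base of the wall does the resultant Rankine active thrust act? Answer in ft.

K_a = 0.2368.
The pressure distribution is triangular, so the resultant acts at H/3 above the base = 14.2/3 = 4.733 ft.

4.73 ft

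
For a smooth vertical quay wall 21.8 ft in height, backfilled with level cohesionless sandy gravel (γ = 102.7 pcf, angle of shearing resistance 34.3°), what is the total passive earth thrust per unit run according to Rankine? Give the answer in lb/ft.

K_p = tan²(45° + φ/2) = 3.582.
P_p = ½ K_p γ H² = 0.5 × 3.582 × 102.7 × 21.8² = 87420 lb/ft.

87400 lb/ft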